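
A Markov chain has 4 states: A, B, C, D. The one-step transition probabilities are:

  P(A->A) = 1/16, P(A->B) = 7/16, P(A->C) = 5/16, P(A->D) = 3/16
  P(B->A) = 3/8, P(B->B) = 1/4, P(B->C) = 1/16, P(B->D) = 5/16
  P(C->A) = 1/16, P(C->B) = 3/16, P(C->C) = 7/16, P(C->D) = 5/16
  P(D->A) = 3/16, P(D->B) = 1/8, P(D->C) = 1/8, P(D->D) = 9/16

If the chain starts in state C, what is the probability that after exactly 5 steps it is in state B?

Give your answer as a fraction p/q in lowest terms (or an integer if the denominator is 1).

Computing P^5 by repeated multiplication:
P^1 =
  A: [1/16, 7/16, 5/16, 3/16]
  B: [3/8, 1/4, 1/16, 5/16]
  C: [1/16, 3/16, 7/16, 5/16]
  D: [3/16, 1/8, 1/8, 9/16]
P^2 =
  A: [57/256, 7/32, 53/256, 45/128]
  B: [23/128, 71/256, 51/256, 11/32]
  C: [41/256, 25/128, 67/256, 49/128]
  D: [11/64, 53/256, 49/256, 55/128]
P^3 =
  A: [179/1024, 481/2048, 223/1024, 763/2048]
  B: [787/4096, 935/4096, 417/2048, 385/1024]
  C: [351/2048, 221/1024, 115/512, 795/2048]
  D: [741/4096, 887/4096, 209/1024, 51/128]
P^4 =
  A: [5979/32768, 3647/16384, 6919/32768, 393/1024]
  B: [11851/65536, 14831/65536, 3447/16384, 12533/32768]
  C: [731/4096, 7195/32768, 7007/32768, 6359/16384]
  D: [11795/65536, 14507/65536, 3427/16384, 12763/32768]
P^5 =
  A: [47195/262144, 58469/262144, 55387/262144, 101093/262144]
  B: [189823/1048576, 233777/1048576, 110367/524288, 202121/524288]
  C: [94179/524288, 116173/524288, 13865/65536, 25377/65536]
  D: [189123/1048576, 232769/1048576, 110245/524288, 203097/524288]

(P^5)[C -> B] = 116173/524288

Answer: 116173/524288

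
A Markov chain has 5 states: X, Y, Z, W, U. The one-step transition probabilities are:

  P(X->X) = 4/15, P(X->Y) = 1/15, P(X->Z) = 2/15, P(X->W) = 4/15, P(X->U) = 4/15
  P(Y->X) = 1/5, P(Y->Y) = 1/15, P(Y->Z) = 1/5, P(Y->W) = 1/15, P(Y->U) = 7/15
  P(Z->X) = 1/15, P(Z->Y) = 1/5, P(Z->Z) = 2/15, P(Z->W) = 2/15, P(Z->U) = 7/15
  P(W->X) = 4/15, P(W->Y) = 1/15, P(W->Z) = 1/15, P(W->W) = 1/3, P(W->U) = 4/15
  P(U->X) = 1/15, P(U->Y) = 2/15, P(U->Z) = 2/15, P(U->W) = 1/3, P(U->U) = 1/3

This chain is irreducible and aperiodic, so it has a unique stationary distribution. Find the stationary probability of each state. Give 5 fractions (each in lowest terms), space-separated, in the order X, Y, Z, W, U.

Answer: 1433/8516 4483/42580 5211/42580 5739/21290 14243/42580

Derivation:
The stationary distribution satisfies pi = pi * P, i.e.:
  pi_X = 4/15*pi_X + 1/5*pi_Y + 1/15*pi_Z + 4/15*pi_W + 1/15*pi_U
  pi_Y = 1/15*pi_X + 1/15*pi_Y + 1/5*pi_Z + 1/15*pi_W + 2/15*pi_U
  pi_Z = 2/15*pi_X + 1/5*pi_Y + 2/15*pi_Z + 1/15*pi_W + 2/15*pi_U
  pi_W = 4/15*pi_X + 1/15*pi_Y + 2/15*pi_Z + 1/3*pi_W + 1/3*pi_U
  pi_U = 4/15*pi_X + 7/15*pi_Y + 7/15*pi_Z + 4/15*pi_W + 1/3*pi_U
with normalization: pi_X + pi_Y + pi_Z + pi_W + pi_U = 1.

Using the first 4 balance equations plus normalization, the linear system A*pi = b is:
  [-11/15, 1/5, 1/15, 4/15, 1/15] . pi = 0
  [1/15, -14/15, 1/5, 1/15, 2/15] . pi = 0
  [2/15, 1/5, -13/15, 1/15, 2/15] . pi = 0
  [4/15, 1/15, 2/15, -2/3, 1/3] . pi = 0
  [1, 1, 1, 1, 1] . pi = 1

Solving yields:
  pi_X = 1433/8516
  pi_Y = 4483/42580
  pi_Z = 5211/42580
  pi_W = 5739/21290
  pi_U = 14243/42580

Verification (pi * P):
  1433/8516*4/15 + 4483/42580*1/5 + 5211/42580*1/15 + 5739/21290*4/15 + 14243/42580*1/15 = 1433/8516 = pi_X  (ok)
  1433/8516*1/15 + 4483/42580*1/15 + 5211/42580*1/5 + 5739/21290*1/15 + 14243/42580*2/15 = 4483/42580 = pi_Y  (ok)
  1433/8516*2/15 + 4483/42580*1/5 + 5211/42580*2/15 + 5739/21290*1/15 + 14243/42580*2/15 = 5211/42580 = pi_Z  (ok)
  1433/8516*4/15 + 4483/42580*1/15 + 5211/42580*2/15 + 5739/21290*1/3 + 14243/42580*1/3 = 5739/21290 = pi_W  (ok)
  1433/8516*4/15 + 4483/42580*7/15 + 5211/42580*7/15 + 5739/21290*4/15 + 14243/42580*1/3 = 14243/42580 = pi_U  (ok)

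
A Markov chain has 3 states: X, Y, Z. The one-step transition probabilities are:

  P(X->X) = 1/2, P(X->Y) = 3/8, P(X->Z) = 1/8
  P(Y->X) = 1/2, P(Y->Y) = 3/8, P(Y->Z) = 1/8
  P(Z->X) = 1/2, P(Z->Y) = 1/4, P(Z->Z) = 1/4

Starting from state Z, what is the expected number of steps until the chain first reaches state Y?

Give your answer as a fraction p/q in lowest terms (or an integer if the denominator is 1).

Let h_i = expected steps to first reach Y from state i.
Boundary: h_Y = 0.
First-step equations for the other states:
  h_X = 1 + 1/2*h_X + 3/8*h_Y + 1/8*h_Z
  h_Z = 1 + 1/2*h_X + 1/4*h_Y + 1/4*h_Z

Substituting h_Y = 0 and rearranging gives the linear system (I - Q) h = 1:
  [1/2, -1/8] . (h_X, h_Z) = 1
  [-1/2, 3/4] . (h_X, h_Z) = 1

Solving yields:
  h_X = 14/5
  h_Z = 16/5

Starting state is Z, so the expected hitting time is h_Z = 16/5.

Answer: 16/5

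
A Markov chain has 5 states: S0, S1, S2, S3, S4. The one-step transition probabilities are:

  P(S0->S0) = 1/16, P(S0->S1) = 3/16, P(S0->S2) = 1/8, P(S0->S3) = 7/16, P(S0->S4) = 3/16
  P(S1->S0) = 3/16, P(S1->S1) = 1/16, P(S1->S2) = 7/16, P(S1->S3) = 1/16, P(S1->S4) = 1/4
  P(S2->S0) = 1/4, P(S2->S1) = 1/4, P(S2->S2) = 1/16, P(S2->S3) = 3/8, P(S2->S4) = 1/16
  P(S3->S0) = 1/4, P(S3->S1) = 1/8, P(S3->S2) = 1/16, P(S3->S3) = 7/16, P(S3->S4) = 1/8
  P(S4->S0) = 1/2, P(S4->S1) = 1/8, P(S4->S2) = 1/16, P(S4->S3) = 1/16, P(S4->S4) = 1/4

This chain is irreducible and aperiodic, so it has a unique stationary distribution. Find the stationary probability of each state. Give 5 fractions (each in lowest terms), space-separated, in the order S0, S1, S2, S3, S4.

The stationary distribution satisfies pi = pi * P, i.e.:
  pi_S0 = 1/16*pi_S0 + 3/16*pi_S1 + 1/4*pi_S2 + 1/4*pi_S3 + 1/2*pi_S4
  pi_S1 = 3/16*pi_S0 + 1/16*pi_S1 + 1/4*pi_S2 + 1/8*pi_S3 + 1/8*pi_S4
  pi_S2 = 1/8*pi_S0 + 7/16*pi_S1 + 1/16*pi_S2 + 1/16*pi_S3 + 1/16*pi_S4
  pi_S3 = 7/16*pi_S0 + 1/16*pi_S1 + 3/8*pi_S2 + 7/16*pi_S3 + 1/16*pi_S4
  pi_S4 = 3/16*pi_S0 + 1/4*pi_S1 + 1/16*pi_S2 + 1/8*pi_S3 + 1/4*pi_S4
with normalization: pi_S0 + pi_S1 + pi_S2 + pi_S3 + pi_S4 = 1.

Using the first 4 balance equations plus normalization, the linear system A*pi = b is:
  [-15/16, 3/16, 1/4, 1/4, 1/2] . pi = 0
  [3/16, -15/16, 1/4, 1/8, 1/8] . pi = 0
  [1/8, 7/16, -15/16, 1/16, 1/16] . pi = 0
  [7/16, 1/16, 3/8, -9/16, 1/16] . pi = 0
  [1, 1, 1, 1, 1] . pi = 1

Solving yields:
  pi_S0 = 102/427
  pi_S1 = 629/4270
  pi_S2 = 1133/8540
  pi_S3 = 5289/17080
  pi_S4 = 2929/17080

Verification (pi * P):
  102/427*1/16 + 629/4270*3/16 + 1133/8540*1/4 + 5289/17080*1/4 + 2929/17080*1/2 = 102/427 = pi_S0  (ok)
  102/427*3/16 + 629/4270*1/16 + 1133/8540*1/4 + 5289/17080*1/8 + 2929/17080*1/8 = 629/4270 = pi_S1  (ok)
  102/427*1/8 + 629/4270*7/16 + 1133/8540*1/16 + 5289/17080*1/16 + 2929/17080*1/16 = 1133/8540 = pi_S2  (ok)
  102/427*7/16 + 629/4270*1/16 + 1133/8540*3/8 + 5289/17080*7/16 + 2929/17080*1/16 = 5289/17080 = pi_S3  (ok)
  102/427*3/16 + 629/4270*1/4 + 1133/8540*1/16 + 5289/17080*1/8 + 2929/17080*1/4 = 2929/17080 = pi_S4  (ok)

Answer: 102/427 629/4270 1133/8540 5289/17080 2929/17080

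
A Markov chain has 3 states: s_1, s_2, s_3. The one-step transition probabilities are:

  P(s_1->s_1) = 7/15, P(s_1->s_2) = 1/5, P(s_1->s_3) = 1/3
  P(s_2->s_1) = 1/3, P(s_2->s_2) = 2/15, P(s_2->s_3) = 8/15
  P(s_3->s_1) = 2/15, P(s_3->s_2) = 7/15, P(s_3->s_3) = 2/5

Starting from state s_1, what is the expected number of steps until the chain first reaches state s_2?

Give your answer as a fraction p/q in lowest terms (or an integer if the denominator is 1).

Answer: 105/31

Derivation:
Let h_i = expected steps to first reach s_2 from state i.
Boundary: h_s_2 = 0.
First-step equations for the other states:
  h_s_1 = 1 + 7/15*h_s_1 + 1/5*h_s_2 + 1/3*h_s_3
  h_s_3 = 1 + 2/15*h_s_1 + 7/15*h_s_2 + 2/5*h_s_3

Substituting h_s_2 = 0 and rearranging gives the linear system (I - Q) h = 1:
  [8/15, -1/3] . (h_s_1, h_s_3) = 1
  [-2/15, 3/5] . (h_s_1, h_s_3) = 1

Solving yields:
  h_s_1 = 105/31
  h_s_3 = 75/31

Starting state is s_1, so the expected hitting time is h_s_1 = 105/31.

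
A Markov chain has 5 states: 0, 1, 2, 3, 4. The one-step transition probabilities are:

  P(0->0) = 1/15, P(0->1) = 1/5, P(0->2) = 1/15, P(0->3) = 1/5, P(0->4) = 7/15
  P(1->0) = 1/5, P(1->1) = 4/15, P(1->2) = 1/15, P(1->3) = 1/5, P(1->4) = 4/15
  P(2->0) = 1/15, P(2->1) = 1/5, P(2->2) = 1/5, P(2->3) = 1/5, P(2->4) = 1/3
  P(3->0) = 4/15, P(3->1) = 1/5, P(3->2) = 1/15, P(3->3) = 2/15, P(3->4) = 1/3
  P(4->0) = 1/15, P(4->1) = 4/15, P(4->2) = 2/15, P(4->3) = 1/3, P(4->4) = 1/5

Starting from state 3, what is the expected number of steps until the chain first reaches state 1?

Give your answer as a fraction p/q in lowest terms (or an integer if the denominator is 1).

Answer: 30465/6727

Derivation:
Let h_i = expected steps to first reach 1 from state i.
Boundary: h_1 = 0.
First-step equations for the other states:
  h_0 = 1 + 1/15*h_0 + 1/5*h_1 + 1/15*h_2 + 1/5*h_3 + 7/15*h_4
  h_2 = 1 + 1/15*h_0 + 1/5*h_1 + 1/5*h_2 + 1/5*h_3 + 1/3*h_4
  h_3 = 1 + 4/15*h_0 + 1/5*h_1 + 1/15*h_2 + 2/15*h_3 + 1/3*h_4
  h_4 = 1 + 1/15*h_0 + 4/15*h_1 + 2/15*h_2 + 1/3*h_3 + 1/5*h_4

Substituting h_1 = 0 and rearranging gives the linear system (I - Q) h = 1:
  [14/15, -1/15, -1/5, -7/15] . (h_0, h_2, h_3, h_4) = 1
  [-1/15, 4/5, -1/5, -1/3] . (h_0, h_2, h_3, h_4) = 1
  [-4/15, -1/15, 13/15, -1/3] . (h_0, h_2, h_3, h_4) = 1
  [-1/15, -2/15, -1/3, 4/5] . (h_0, h_2, h_3, h_4) = 1

Solving yields:
  h_0 = 30270/6727
  h_2 = 30510/6727
  h_3 = 30465/6727
  h_4 = 28710/6727

Starting state is 3, so the expected hitting time is h_3 = 30465/6727.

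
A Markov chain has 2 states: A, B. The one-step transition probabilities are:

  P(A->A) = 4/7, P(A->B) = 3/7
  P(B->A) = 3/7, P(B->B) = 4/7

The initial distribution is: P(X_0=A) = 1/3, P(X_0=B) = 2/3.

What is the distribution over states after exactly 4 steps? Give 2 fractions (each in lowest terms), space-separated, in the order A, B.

Answer: 3601/7203 3602/7203

Derivation:
Propagating the distribution step by step (d_{t+1} = d_t * P):
d_0 = (A=1/3, B=2/3)
  d_1[A] = 1/3*4/7 + 2/3*3/7 = 10/21
  d_1[B] = 1/3*3/7 + 2/3*4/7 = 11/21
d_1 = (A=10/21, B=11/21)
  d_2[A] = 10/21*4/7 + 11/21*3/7 = 73/147
  d_2[B] = 10/21*3/7 + 11/21*4/7 = 74/147
d_2 = (A=73/147, B=74/147)
  d_3[A] = 73/147*4/7 + 74/147*3/7 = 514/1029
  d_3[B] = 73/147*3/7 + 74/147*4/7 = 515/1029
d_3 = (A=514/1029, B=515/1029)
  d_4[A] = 514/1029*4/7 + 515/1029*3/7 = 3601/7203
  d_4[B] = 514/1029*3/7 + 515/1029*4/7 = 3602/7203
d_4 = (A=3601/7203, B=3602/7203)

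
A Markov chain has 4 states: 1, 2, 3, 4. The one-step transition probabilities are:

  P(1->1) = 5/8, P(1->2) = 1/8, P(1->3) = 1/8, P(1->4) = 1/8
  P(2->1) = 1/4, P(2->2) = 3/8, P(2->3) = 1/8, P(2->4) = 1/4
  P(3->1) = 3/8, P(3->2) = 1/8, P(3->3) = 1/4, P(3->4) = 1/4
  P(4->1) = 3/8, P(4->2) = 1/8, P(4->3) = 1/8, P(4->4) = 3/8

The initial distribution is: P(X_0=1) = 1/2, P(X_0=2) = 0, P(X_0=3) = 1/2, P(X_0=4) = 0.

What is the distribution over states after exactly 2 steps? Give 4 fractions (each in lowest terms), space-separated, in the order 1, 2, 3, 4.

Answer: 31/64 5/32 19/128 27/128

Derivation:
Propagating the distribution step by step (d_{t+1} = d_t * P):
d_0 = (1=1/2, 2=0, 3=1/2, 4=0)
  d_1[1] = 1/2*5/8 + 0*1/4 + 1/2*3/8 + 0*3/8 = 1/2
  d_1[2] = 1/2*1/8 + 0*3/8 + 1/2*1/8 + 0*1/8 = 1/8
  d_1[3] = 1/2*1/8 + 0*1/8 + 1/2*1/4 + 0*1/8 = 3/16
  d_1[4] = 1/2*1/8 + 0*1/4 + 1/2*1/4 + 0*3/8 = 3/16
d_1 = (1=1/2, 2=1/8, 3=3/16, 4=3/16)
  d_2[1] = 1/2*5/8 + 1/8*1/4 + 3/16*3/8 + 3/16*3/8 = 31/64
  d_2[2] = 1/2*1/8 + 1/8*3/8 + 3/16*1/8 + 3/16*1/8 = 5/32
  d_2[3] = 1/2*1/8 + 1/8*1/8 + 3/16*1/4 + 3/16*1/8 = 19/128
  d_2[4] = 1/2*1/8 + 1/8*1/4 + 3/16*1/4 + 3/16*3/8 = 27/128
d_2 = (1=31/64, 2=5/32, 3=19/128, 4=27/128)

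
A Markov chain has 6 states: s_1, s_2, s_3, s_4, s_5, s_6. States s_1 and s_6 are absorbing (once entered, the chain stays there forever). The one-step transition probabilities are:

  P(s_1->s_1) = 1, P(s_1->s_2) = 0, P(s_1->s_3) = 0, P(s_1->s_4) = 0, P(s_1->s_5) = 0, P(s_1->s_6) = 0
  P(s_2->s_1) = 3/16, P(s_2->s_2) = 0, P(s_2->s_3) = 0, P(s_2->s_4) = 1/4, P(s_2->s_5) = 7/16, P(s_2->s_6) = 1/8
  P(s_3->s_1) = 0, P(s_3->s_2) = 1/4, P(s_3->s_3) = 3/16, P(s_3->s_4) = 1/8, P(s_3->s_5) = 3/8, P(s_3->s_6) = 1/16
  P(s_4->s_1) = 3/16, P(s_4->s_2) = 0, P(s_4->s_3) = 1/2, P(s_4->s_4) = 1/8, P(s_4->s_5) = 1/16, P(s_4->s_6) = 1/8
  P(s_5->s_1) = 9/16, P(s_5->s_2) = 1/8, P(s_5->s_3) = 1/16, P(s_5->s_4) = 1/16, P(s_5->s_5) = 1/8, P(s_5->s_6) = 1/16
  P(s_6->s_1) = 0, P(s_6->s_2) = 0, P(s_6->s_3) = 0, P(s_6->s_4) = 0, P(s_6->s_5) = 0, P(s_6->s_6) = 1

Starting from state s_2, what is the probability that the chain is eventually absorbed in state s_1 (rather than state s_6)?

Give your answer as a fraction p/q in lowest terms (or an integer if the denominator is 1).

Let a_i = P(absorbed in s_1 | start in state i).
Boundary conditions: a_s_1 = 1, a_s_6 = 0.
For each transient state i, a_i = sum_j P(i->j) * a_j:
  a_s_2 = 3/16*a_s_1 + 0*a_s_2 + 0*a_s_3 + 1/4*a_s_4 + 7/16*a_s_5 + 1/8*a_s_6
  a_s_3 = 0*a_s_1 + 1/4*a_s_2 + 3/16*a_s_3 + 1/8*a_s_4 + 3/8*a_s_5 + 1/16*a_s_6
  a_s_4 = 3/16*a_s_1 + 0*a_s_2 + 1/2*a_s_3 + 1/8*a_s_4 + 1/16*a_s_5 + 1/8*a_s_6
  a_s_5 = 9/16*a_s_1 + 1/8*a_s_2 + 1/16*a_s_3 + 1/16*a_s_4 + 1/8*a_s_5 + 1/16*a_s_6

Substituting a_s_1 = 1 and a_s_6 = 0, rearrange to (I - Q) a = r where r[i] = P(i -> s_1):
  [1, 0, -1/4, -7/16] . (a_s_2, a_s_3, a_s_4, a_s_5) = 3/16
  [-1/4, 13/16, -1/8, -3/8] . (a_s_2, a_s_3, a_s_4, a_s_5) = 0
  [0, -1/2, 7/8, -1/16] . (a_s_2, a_s_3, a_s_4, a_s_5) = 3/16
  [-1/8, -1/16, -1/16, 7/8] . (a_s_2, a_s_3, a_s_4, a_s_5) = 9/16

Solving yields:
  a_s_2 = 5403/7399
  a_s_3 = 5340/7399
  a_s_4 = 5085/7399
  a_s_5 = 6273/7399

Starting state is s_2, so the absorption probability is a_s_2 = 5403/7399.

Answer: 5403/7399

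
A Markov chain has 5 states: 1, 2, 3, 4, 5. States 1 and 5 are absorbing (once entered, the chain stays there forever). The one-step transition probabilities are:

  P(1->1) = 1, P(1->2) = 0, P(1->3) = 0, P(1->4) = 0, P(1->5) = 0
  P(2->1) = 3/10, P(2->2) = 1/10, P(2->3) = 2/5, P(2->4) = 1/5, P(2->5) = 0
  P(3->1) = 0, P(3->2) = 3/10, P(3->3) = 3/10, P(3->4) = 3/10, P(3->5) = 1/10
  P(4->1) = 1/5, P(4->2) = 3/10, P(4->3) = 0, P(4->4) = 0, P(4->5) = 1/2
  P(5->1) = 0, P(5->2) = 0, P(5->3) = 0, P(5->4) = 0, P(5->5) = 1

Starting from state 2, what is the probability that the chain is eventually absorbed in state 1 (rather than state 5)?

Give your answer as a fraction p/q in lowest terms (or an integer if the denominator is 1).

Let a_i = P(absorbed in 1 | start in state i).
Boundary conditions: a_1 = 1, a_5 = 0.
For each transient state i, a_i = sum_j P(i->j) * a_j:
  a_2 = 3/10*a_1 + 1/10*a_2 + 2/5*a_3 + 1/5*a_4 + 0*a_5
  a_3 = 0*a_1 + 3/10*a_2 + 3/10*a_3 + 3/10*a_4 + 1/10*a_5
  a_4 = 1/5*a_1 + 3/10*a_2 + 0*a_3 + 0*a_4 + 1/2*a_5

Substituting a_1 = 1 and a_5 = 0, rearrange to (I - Q) a = r where r[i] = P(i -> 1):
  [9/10, -2/5, -1/5] . (a_2, a_3, a_4) = 3/10
  [-3/10, 7/10, -3/10] . (a_2, a_3, a_4) = 0
  [-3/10, 0, 1] . (a_2, a_3, a_4) = 1/5

Solving yields:
  a_2 = 131/216
  a_3 = 61/144
  a_4 = 55/144

Starting state is 2, so the absorption probability is a_2 = 131/216.

Answer: 131/216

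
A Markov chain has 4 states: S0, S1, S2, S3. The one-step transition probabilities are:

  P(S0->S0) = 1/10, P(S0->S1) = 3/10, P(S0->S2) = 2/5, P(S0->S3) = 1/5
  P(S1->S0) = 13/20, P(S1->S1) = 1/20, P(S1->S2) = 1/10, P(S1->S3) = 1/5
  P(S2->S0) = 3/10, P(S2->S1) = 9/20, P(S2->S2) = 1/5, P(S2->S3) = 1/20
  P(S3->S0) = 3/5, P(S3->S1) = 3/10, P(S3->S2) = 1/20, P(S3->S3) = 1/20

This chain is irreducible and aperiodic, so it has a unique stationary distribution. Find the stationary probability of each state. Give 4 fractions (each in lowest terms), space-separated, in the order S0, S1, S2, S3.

Answer: 1661/4563 406/1521 1024/4563 220/1521

Derivation:
The stationary distribution satisfies pi = pi * P, i.e.:
  pi_S0 = 1/10*pi_S0 + 13/20*pi_S1 + 3/10*pi_S2 + 3/5*pi_S3
  pi_S1 = 3/10*pi_S0 + 1/20*pi_S1 + 9/20*pi_S2 + 3/10*pi_S3
  pi_S2 = 2/5*pi_S0 + 1/10*pi_S1 + 1/5*pi_S2 + 1/20*pi_S3
  pi_S3 = 1/5*pi_S0 + 1/5*pi_S1 + 1/20*pi_S2 + 1/20*pi_S3
with normalization: pi_S0 + pi_S1 + pi_S2 + pi_S3 = 1.

Using the first 3 balance equations plus normalization, the linear system A*pi = b is:
  [-9/10, 13/20, 3/10, 3/5] . pi = 0
  [3/10, -19/20, 9/20, 3/10] . pi = 0
  [2/5, 1/10, -4/5, 1/20] . pi = 0
  [1, 1, 1, 1] . pi = 1

Solving yields:
  pi_S0 = 1661/4563
  pi_S1 = 406/1521
  pi_S2 = 1024/4563
  pi_S3 = 220/1521

Verification (pi * P):
  1661/4563*1/10 + 406/1521*13/20 + 1024/4563*3/10 + 220/1521*3/5 = 1661/4563 = pi_S0  (ok)
  1661/4563*3/10 + 406/1521*1/20 + 1024/4563*9/20 + 220/1521*3/10 = 406/1521 = pi_S1  (ok)
  1661/4563*2/5 + 406/1521*1/10 + 1024/4563*1/5 + 220/1521*1/20 = 1024/4563 = pi_S2  (ok)
  1661/4563*1/5 + 406/1521*1/5 + 1024/4563*1/20 + 220/1521*1/20 = 220/1521 = pi_S3  (ok)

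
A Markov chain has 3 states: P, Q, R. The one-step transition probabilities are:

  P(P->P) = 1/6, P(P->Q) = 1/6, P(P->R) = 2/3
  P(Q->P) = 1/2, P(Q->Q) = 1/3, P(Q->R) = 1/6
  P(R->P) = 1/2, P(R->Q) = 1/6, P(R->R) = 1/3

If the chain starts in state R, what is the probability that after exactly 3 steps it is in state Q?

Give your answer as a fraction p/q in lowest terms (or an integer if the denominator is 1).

Answer: 43/216

Derivation:
Computing P^3 by repeated multiplication:
P^1 =
  P: [1/6, 1/6, 2/3]
  Q: [1/2, 1/3, 1/6]
  R: [1/2, 1/6, 1/3]
P^2 =
  P: [4/9, 7/36, 13/36]
  Q: [1/3, 2/9, 4/9]
  R: [1/3, 7/36, 17/36]
P^3 =
  P: [19/54, 43/216, 97/216]
  Q: [7/18, 11/54, 11/27]
  R: [7/18, 43/216, 89/216]

(P^3)[R -> Q] = 43/216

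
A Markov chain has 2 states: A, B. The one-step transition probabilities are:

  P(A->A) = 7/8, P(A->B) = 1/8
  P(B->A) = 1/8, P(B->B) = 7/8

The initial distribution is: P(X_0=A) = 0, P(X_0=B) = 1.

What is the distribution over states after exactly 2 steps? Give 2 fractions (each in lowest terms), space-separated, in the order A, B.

Propagating the distribution step by step (d_{t+1} = d_t * P):
d_0 = (A=0, B=1)
  d_1[A] = 0*7/8 + 1*1/8 = 1/8
  d_1[B] = 0*1/8 + 1*7/8 = 7/8
d_1 = (A=1/8, B=7/8)
  d_2[A] = 1/8*7/8 + 7/8*1/8 = 7/32
  d_2[B] = 1/8*1/8 + 7/8*7/8 = 25/32
d_2 = (A=7/32, B=25/32)

Answer: 7/32 25/32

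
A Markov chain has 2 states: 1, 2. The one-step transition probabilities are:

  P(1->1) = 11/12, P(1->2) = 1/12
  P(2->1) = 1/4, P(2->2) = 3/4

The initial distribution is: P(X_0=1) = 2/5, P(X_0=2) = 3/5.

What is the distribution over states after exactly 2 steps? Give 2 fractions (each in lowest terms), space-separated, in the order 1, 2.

Answer: 107/180 73/180

Derivation:
Propagating the distribution step by step (d_{t+1} = d_t * P):
d_0 = (1=2/5, 2=3/5)
  d_1[1] = 2/5*11/12 + 3/5*1/4 = 31/60
  d_1[2] = 2/5*1/12 + 3/5*3/4 = 29/60
d_1 = (1=31/60, 2=29/60)
  d_2[1] = 31/60*11/12 + 29/60*1/4 = 107/180
  d_2[2] = 31/60*1/12 + 29/60*3/4 = 73/180
d_2 = (1=107/180, 2=73/180)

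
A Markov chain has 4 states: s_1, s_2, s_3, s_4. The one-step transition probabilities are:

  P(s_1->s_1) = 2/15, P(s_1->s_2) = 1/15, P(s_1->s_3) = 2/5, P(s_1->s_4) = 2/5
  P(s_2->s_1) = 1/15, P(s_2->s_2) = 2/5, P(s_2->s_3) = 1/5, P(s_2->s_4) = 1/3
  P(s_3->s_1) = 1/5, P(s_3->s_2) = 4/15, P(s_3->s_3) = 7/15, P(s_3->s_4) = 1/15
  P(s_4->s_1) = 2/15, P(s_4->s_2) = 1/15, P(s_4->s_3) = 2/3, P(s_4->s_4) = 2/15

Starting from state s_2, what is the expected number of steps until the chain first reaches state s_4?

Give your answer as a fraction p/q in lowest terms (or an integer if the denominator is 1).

Answer: 2220/577

Derivation:
Let h_i = expected steps to first reach s_4 from state i.
Boundary: h_s_4 = 0.
First-step equations for the other states:
  h_s_1 = 1 + 2/15*h_s_1 + 1/15*h_s_2 + 2/5*h_s_3 + 2/5*h_s_4
  h_s_2 = 1 + 1/15*h_s_1 + 2/5*h_s_2 + 1/5*h_s_3 + 1/3*h_s_4
  h_s_3 = 1 + 1/5*h_s_1 + 4/15*h_s_2 + 7/15*h_s_3 + 1/15*h_s_4

Substituting h_s_4 = 0 and rearranging gives the linear system (I - Q) h = 1:
  [13/15, -1/15, -2/5] . (h_s_1, h_s_2, h_s_3) = 1
  [-1/15, 3/5, -1/5] . (h_s_1, h_s_2, h_s_3) = 1
  [-1/5, -4/15, 8/15] . (h_s_1, h_s_2, h_s_3) = 1

Solving yields:
  h_s_1 = 2235/577
  h_s_2 = 2220/577
  h_s_3 = 3030/577

Starting state is s_2, so the expected hitting time is h_s_2 = 2220/577.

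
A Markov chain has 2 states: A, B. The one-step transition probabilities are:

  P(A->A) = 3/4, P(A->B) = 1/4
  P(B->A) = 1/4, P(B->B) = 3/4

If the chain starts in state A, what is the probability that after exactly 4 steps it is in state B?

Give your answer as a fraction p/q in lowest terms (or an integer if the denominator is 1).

Computing P^4 by repeated multiplication:
P^1 =
  A: [3/4, 1/4]
  B: [1/4, 3/4]
P^2 =
  A: [5/8, 3/8]
  B: [3/8, 5/8]
P^3 =
  A: [9/16, 7/16]
  B: [7/16, 9/16]
P^4 =
  A: [17/32, 15/32]
  B: [15/32, 17/32]

(P^4)[A -> B] = 15/32

Answer: 15/32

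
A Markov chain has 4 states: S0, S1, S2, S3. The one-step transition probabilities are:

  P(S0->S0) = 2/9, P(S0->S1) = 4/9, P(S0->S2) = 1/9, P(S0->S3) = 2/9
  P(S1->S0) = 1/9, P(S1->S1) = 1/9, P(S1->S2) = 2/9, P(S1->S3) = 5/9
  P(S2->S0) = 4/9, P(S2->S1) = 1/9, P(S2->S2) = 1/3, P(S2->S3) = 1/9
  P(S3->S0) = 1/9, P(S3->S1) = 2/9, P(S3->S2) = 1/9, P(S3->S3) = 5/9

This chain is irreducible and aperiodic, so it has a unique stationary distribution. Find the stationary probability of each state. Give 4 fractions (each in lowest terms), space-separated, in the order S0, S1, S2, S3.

Answer: 107/562 62/281 49/281 233/562

Derivation:
The stationary distribution satisfies pi = pi * P, i.e.:
  pi_S0 = 2/9*pi_S0 + 1/9*pi_S1 + 4/9*pi_S2 + 1/9*pi_S3
  pi_S1 = 4/9*pi_S0 + 1/9*pi_S1 + 1/9*pi_S2 + 2/9*pi_S3
  pi_S2 = 1/9*pi_S0 + 2/9*pi_S1 + 1/3*pi_S2 + 1/9*pi_S3
  pi_S3 = 2/9*pi_S0 + 5/9*pi_S1 + 1/9*pi_S2 + 5/9*pi_S3
with normalization: pi_S0 + pi_S1 + pi_S2 + pi_S3 = 1.

Using the first 3 balance equations plus normalization, the linear system A*pi = b is:
  [-7/9, 1/9, 4/9, 1/9] . pi = 0
  [4/9, -8/9, 1/9, 2/9] . pi = 0
  [1/9, 2/9, -2/3, 1/9] . pi = 0
  [1, 1, 1, 1] . pi = 1

Solving yields:
  pi_S0 = 107/562
  pi_S1 = 62/281
  pi_S2 = 49/281
  pi_S3 = 233/562

Verification (pi * P):
  107/562*2/9 + 62/281*1/9 + 49/281*4/9 + 233/562*1/9 = 107/562 = pi_S0  (ok)
  107/562*4/9 + 62/281*1/9 + 49/281*1/9 + 233/562*2/9 = 62/281 = pi_S1  (ok)
  107/562*1/9 + 62/281*2/9 + 49/281*1/3 + 233/562*1/9 = 49/281 = pi_S2  (ok)
  107/562*2/9 + 62/281*5/9 + 49/281*1/9 + 233/562*5/9 = 233/562 = pi_S3  (ok)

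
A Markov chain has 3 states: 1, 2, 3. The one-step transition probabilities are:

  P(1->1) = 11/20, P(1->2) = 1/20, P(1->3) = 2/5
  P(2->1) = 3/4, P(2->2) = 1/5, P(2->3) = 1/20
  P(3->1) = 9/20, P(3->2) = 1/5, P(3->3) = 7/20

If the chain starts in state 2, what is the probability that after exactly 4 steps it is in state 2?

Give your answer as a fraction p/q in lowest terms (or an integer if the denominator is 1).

Computing P^4 by repeated multiplication:
P^1 =
  1: [11/20, 1/20, 2/5]
  2: [3/4, 1/5, 1/20]
  3: [9/20, 1/5, 7/20]
P^2 =
  1: [13/25, 47/400, 29/80]
  2: [117/200, 7/80, 131/400]
  3: [111/200, 53/400, 5/16]
P^3 =
  1: [2149/4000, 61/500, 1363/4000]
  2: [2139/4000, 449/4000, 353/1000]
  3: [2181/4000, 467/4000, 169/500]
P^4 =
  1: [21613/40000, 9553/80000, 27221/80000]
  2: [10743/20000, 9583/80000, 5489/16000]
  3: [10791/20000, 9457/80000, 27379/80000]

(P^4)[2 -> 2] = 9583/80000

Answer: 9583/80000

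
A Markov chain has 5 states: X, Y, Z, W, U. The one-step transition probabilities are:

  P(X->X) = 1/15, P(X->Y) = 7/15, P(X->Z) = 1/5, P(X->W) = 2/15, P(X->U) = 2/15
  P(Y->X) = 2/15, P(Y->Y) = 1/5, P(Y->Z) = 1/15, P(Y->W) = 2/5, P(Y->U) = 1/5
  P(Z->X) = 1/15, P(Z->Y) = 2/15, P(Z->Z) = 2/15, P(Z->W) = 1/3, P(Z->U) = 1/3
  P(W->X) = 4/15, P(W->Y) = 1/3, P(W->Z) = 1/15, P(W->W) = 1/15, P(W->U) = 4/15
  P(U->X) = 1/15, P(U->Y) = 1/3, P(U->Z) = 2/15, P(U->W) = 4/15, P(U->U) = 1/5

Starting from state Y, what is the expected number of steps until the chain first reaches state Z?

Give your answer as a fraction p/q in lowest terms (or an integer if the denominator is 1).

Let h_i = expected steps to first reach Z from state i.
Boundary: h_Z = 0.
First-step equations for the other states:
  h_X = 1 + 1/15*h_X + 7/15*h_Y + 1/5*h_Z + 2/15*h_W + 2/15*h_U
  h_Y = 1 + 2/15*h_X + 1/5*h_Y + 1/15*h_Z + 2/5*h_W + 1/5*h_U
  h_W = 1 + 4/15*h_X + 1/3*h_Y + 1/15*h_Z + 1/15*h_W + 4/15*h_U
  h_U = 1 + 1/15*h_X + 1/3*h_Y + 2/15*h_Z + 4/15*h_W + 1/5*h_U

Substituting h_Z = 0 and rearranging gives the linear system (I - Q) h = 1:
  [14/15, -7/15, -2/15, -2/15] . (h_X, h_Y, h_W, h_U) = 1
  [-2/15, 4/5, -2/5, -1/5] . (h_X, h_Y, h_W, h_U) = 1
  [-4/15, -1/3, 14/15, -4/15] . (h_X, h_Y, h_W, h_U) = 1
  [-1/15, -1/3, -4/15, 4/5] . (h_X, h_Y, h_W, h_U) = 1

Solving yields:
  h_X = 5430/613
  h_Y = 6155/613
  h_W = 6065/613
  h_U = 5805/613

Starting state is Y, so the expected hitting time is h_Y = 6155/613.

Answer: 6155/613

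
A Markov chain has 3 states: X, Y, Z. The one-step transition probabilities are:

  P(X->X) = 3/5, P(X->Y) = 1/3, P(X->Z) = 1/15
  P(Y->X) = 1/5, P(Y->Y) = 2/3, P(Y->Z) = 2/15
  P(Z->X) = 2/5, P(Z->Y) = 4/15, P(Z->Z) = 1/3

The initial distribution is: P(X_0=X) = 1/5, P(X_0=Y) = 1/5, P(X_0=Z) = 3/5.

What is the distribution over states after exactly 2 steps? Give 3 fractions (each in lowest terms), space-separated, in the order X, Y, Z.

Answer: 51/125 164/375 58/375

Derivation:
Propagating the distribution step by step (d_{t+1} = d_t * P):
d_0 = (X=1/5, Y=1/5, Z=3/5)
  d_1[X] = 1/5*3/5 + 1/5*1/5 + 3/5*2/5 = 2/5
  d_1[Y] = 1/5*1/3 + 1/5*2/3 + 3/5*4/15 = 9/25
  d_1[Z] = 1/5*1/15 + 1/5*2/15 + 3/5*1/3 = 6/25
d_1 = (X=2/5, Y=9/25, Z=6/25)
  d_2[X] = 2/5*3/5 + 9/25*1/5 + 6/25*2/5 = 51/125
  d_2[Y] = 2/5*1/3 + 9/25*2/3 + 6/25*4/15 = 164/375
  d_2[Z] = 2/5*1/15 + 9/25*2/15 + 6/25*1/3 = 58/375
d_2 = (X=51/125, Y=164/375, Z=58/375)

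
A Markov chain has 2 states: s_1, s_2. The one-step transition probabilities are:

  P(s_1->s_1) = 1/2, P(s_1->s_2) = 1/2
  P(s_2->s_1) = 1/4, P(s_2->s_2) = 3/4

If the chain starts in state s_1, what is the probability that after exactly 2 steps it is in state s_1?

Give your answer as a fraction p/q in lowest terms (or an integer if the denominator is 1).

Answer: 3/8

Derivation:
Computing P^2 by repeated multiplication:
P^1 =
  s_1: [1/2, 1/2]
  s_2: [1/4, 3/4]
P^2 =
  s_1: [3/8, 5/8]
  s_2: [5/16, 11/16]

(P^2)[s_1 -> s_1] = 3/8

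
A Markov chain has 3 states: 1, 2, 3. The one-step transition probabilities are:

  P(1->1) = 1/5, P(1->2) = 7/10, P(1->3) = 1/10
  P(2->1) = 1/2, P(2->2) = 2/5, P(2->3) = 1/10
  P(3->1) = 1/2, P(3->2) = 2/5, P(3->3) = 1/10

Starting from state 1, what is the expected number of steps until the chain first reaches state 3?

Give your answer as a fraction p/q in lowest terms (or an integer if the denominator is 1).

Let h_i = expected steps to first reach 3 from state i.
Boundary: h_3 = 0.
First-step equations for the other states:
  h_1 = 1 + 1/5*h_1 + 7/10*h_2 + 1/10*h_3
  h_2 = 1 + 1/2*h_1 + 2/5*h_2 + 1/10*h_3

Substituting h_3 = 0 and rearranging gives the linear system (I - Q) h = 1:
  [4/5, -7/10] . (h_1, h_2) = 1
  [-1/2, 3/5] . (h_1, h_2) = 1

Solving yields:
  h_1 = 10
  h_2 = 10

Starting state is 1, so the expected hitting time is h_1 = 10.

Answer: 10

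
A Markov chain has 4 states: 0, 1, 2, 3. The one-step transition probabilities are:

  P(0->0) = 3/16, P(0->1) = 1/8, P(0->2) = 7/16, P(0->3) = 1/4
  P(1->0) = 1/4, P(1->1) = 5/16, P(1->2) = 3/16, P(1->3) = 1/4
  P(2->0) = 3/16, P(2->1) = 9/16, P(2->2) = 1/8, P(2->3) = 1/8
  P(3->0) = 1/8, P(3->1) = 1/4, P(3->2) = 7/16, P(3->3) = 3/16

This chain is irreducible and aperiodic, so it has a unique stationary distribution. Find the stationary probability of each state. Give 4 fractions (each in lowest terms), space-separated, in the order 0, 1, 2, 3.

The stationary distribution satisfies pi = pi * P, i.e.:
  pi_0 = 3/16*pi_0 + 1/4*pi_1 + 3/16*pi_2 + 1/8*pi_3
  pi_1 = 1/8*pi_0 + 5/16*pi_1 + 9/16*pi_2 + 1/4*pi_3
  pi_2 = 7/16*pi_0 + 3/16*pi_1 + 1/8*pi_2 + 7/16*pi_3
  pi_3 = 1/4*pi_0 + 1/4*pi_1 + 1/8*pi_2 + 3/16*pi_3
with normalization: pi_0 + pi_1 + pi_2 + pi_3 = 1.

Using the first 3 balance equations plus normalization, the linear system A*pi = b is:
  [-13/16, 1/4, 3/16, 1/8] . pi = 0
  [1/8, -11/16, 9/16, 1/4] . pi = 0
  [7/16, 3/16, -7/8, 7/16] . pi = 0
  [1, 1, 1, 1] . pi = 1

Solving yields:
  pi_0 = 997/5101
  pi_1 = 1687/5101
  pi_2 = 1379/5101
  pi_3 = 1038/5101

Verification (pi * P):
  997/5101*3/16 + 1687/5101*1/4 + 1379/5101*3/16 + 1038/5101*1/8 = 997/5101 = pi_0  (ok)
  997/5101*1/8 + 1687/5101*5/16 + 1379/5101*9/16 + 1038/5101*1/4 = 1687/5101 = pi_1  (ok)
  997/5101*7/16 + 1687/5101*3/16 + 1379/5101*1/8 + 1038/5101*7/16 = 1379/5101 = pi_2  (ok)
  997/5101*1/4 + 1687/5101*1/4 + 1379/5101*1/8 + 1038/5101*3/16 = 1038/5101 = pi_3  (ok)

Answer: 997/5101 1687/5101 1379/5101 1038/5101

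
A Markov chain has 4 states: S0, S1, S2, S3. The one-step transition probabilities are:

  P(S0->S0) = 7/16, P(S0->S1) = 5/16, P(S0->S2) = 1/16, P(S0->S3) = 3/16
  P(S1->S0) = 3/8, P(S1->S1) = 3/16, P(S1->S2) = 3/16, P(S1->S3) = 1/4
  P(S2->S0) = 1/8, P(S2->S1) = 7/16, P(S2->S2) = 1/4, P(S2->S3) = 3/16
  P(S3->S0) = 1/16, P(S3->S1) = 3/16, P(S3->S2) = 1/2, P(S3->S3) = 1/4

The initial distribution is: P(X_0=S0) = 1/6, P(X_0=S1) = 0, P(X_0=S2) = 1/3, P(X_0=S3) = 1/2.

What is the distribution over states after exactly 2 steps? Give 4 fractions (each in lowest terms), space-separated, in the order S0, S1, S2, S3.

Propagating the distribution step by step (d_{t+1} = d_t * P):
d_0 = (S0=1/6, S1=0, S2=1/3, S3=1/2)
  d_1[S0] = 1/6*7/16 + 0*3/8 + 1/3*1/8 + 1/2*1/16 = 7/48
  d_1[S1] = 1/6*5/16 + 0*3/16 + 1/3*7/16 + 1/2*3/16 = 7/24
  d_1[S2] = 1/6*1/16 + 0*3/16 + 1/3*1/4 + 1/2*1/2 = 11/32
  d_1[S3] = 1/6*3/16 + 0*1/4 + 1/3*3/16 + 1/2*1/4 = 7/32
d_1 = (S0=7/48, S1=7/24, S2=11/32, S3=7/32)
  d_2[S0] = 7/48*7/16 + 7/24*3/8 + 11/32*1/8 + 7/32*1/16 = 353/1536
  d_2[S1] = 7/48*5/16 + 7/24*3/16 + 11/32*7/16 + 7/32*3/16 = 7/24
  d_2[S2] = 7/48*1/16 + 7/24*3/16 + 11/32*1/4 + 7/32*1/2 = 199/768
  d_2[S3] = 7/48*3/16 + 7/24*1/4 + 11/32*3/16 + 7/32*1/4 = 337/1536
d_2 = (S0=353/1536, S1=7/24, S2=199/768, S3=337/1536)

Answer: 353/1536 7/24 199/768 337/1536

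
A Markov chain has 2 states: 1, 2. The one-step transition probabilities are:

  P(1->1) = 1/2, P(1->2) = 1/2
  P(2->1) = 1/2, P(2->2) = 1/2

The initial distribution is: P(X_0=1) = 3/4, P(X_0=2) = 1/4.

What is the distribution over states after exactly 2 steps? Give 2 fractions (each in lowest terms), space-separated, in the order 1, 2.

Propagating the distribution step by step (d_{t+1} = d_t * P):
d_0 = (1=3/4, 2=1/4)
  d_1[1] = 3/4*1/2 + 1/4*1/2 = 1/2
  d_1[2] = 3/4*1/2 + 1/4*1/2 = 1/2
d_1 = (1=1/2, 2=1/2)
  d_2[1] = 1/2*1/2 + 1/2*1/2 = 1/2
  d_2[2] = 1/2*1/2 + 1/2*1/2 = 1/2
d_2 = (1=1/2, 2=1/2)

Answer: 1/2 1/2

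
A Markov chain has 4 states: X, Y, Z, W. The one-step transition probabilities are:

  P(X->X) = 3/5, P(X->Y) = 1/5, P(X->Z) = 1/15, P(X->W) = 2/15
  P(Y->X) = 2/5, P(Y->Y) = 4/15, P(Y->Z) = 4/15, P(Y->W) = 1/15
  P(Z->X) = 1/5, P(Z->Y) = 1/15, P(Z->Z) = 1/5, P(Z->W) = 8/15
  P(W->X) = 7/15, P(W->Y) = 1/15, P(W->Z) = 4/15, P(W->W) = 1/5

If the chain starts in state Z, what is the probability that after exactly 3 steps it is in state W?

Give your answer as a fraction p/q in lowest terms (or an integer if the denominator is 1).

Answer: 769/3375

Derivation:
Computing P^3 by repeated multiplication:
P^1 =
  X: [3/5, 1/5, 1/15, 2/15]
  Y: [2/5, 4/15, 4/15, 1/15]
  Z: [1/5, 1/15, 1/5, 8/15]
  W: [7/15, 1/15, 4/15, 1/5]
P^2 =
  X: [116/225, 14/75, 32/225, 7/45]
  Y: [97/225, 13/75, 38/225, 17/75]
  Z: [98/225, 8/75, 16/75, 11/45]
  W: [34/75, 32/225, 7/45, 56/225]
P^3 =
  X: [1637/3375, 583/3375, 104/675, 127/675]
  Y: [526/1125, 536/3375, 571/3375, 46/225]
  Z: [311/675, 493/3375, 62/375, 769/3375]
  W: [1607/3375, 7/45, 559/3375, 76/375]

(P^3)[Z -> W] = 769/3375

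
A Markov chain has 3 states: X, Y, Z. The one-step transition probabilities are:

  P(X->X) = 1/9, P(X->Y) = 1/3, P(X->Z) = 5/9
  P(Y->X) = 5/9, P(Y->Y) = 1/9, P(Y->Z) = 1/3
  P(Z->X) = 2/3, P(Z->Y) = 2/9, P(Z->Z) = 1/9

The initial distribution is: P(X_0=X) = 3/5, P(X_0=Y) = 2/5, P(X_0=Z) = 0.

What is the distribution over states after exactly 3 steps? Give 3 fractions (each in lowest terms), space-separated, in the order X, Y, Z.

Propagating the distribution step by step (d_{t+1} = d_t * P):
d_0 = (X=3/5, Y=2/5, Z=0)
  d_1[X] = 3/5*1/9 + 2/5*5/9 + 0*2/3 = 13/45
  d_1[Y] = 3/5*1/3 + 2/5*1/9 + 0*2/9 = 11/45
  d_1[Z] = 3/5*5/9 + 2/5*1/3 + 0*1/9 = 7/15
d_1 = (X=13/45, Y=11/45, Z=7/15)
  d_2[X] = 13/45*1/9 + 11/45*5/9 + 7/15*2/3 = 194/405
  d_2[Y] = 13/45*1/3 + 11/45*1/9 + 7/15*2/9 = 92/405
  d_2[Z] = 13/45*5/9 + 11/45*1/3 + 7/15*1/9 = 119/405
d_2 = (X=194/405, Y=92/405, Z=119/405)
  d_3[X] = 194/405*1/9 + 92/405*5/9 + 119/405*2/3 = 152/405
  d_3[Y] = 194/405*1/3 + 92/405*1/9 + 119/405*2/9 = 304/1215
  d_3[Z] = 194/405*5/9 + 92/405*1/3 + 119/405*1/9 = 91/243
d_3 = (X=152/405, Y=304/1215, Z=91/243)

Answer: 152/405 304/1215 91/243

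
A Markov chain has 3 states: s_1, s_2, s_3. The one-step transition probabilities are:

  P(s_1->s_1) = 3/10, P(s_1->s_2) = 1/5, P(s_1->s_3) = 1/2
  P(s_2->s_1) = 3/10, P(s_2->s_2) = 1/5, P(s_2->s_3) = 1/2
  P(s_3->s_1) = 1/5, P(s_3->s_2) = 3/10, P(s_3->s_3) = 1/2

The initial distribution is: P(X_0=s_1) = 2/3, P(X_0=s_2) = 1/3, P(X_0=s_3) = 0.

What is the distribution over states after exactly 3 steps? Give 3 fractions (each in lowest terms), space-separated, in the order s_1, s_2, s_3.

Propagating the distribution step by step (d_{t+1} = d_t * P):
d_0 = (s_1=2/3, s_2=1/3, s_3=0)
  d_1[s_1] = 2/3*3/10 + 1/3*3/10 + 0*1/5 = 3/10
  d_1[s_2] = 2/3*1/5 + 1/3*1/5 + 0*3/10 = 1/5
  d_1[s_3] = 2/3*1/2 + 1/3*1/2 + 0*1/2 = 1/2
d_1 = (s_1=3/10, s_2=1/5, s_3=1/2)
  d_2[s_1] = 3/10*3/10 + 1/5*3/10 + 1/2*1/5 = 1/4
  d_2[s_2] = 3/10*1/5 + 1/5*1/5 + 1/2*3/10 = 1/4
  d_2[s_3] = 3/10*1/2 + 1/5*1/2 + 1/2*1/2 = 1/2
d_2 = (s_1=1/4, s_2=1/4, s_3=1/2)
  d_3[s_1] = 1/4*3/10 + 1/4*3/10 + 1/2*1/5 = 1/4
  d_3[s_2] = 1/4*1/5 + 1/4*1/5 + 1/2*3/10 = 1/4
  d_3[s_3] = 1/4*1/2 + 1/4*1/2 + 1/2*1/2 = 1/2
d_3 = (s_1=1/4, s_2=1/4, s_3=1/2)

Answer: 1/4 1/4 1/2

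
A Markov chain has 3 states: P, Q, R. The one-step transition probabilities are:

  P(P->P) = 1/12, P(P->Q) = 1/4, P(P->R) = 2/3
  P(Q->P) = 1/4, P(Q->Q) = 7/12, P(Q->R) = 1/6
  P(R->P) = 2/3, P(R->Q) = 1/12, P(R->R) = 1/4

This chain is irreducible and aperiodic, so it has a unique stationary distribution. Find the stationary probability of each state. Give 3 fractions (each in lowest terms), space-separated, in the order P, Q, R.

Answer: 43/124 35/124 23/62

Derivation:
The stationary distribution satisfies pi = pi * P, i.e.:
  pi_P = 1/12*pi_P + 1/4*pi_Q + 2/3*pi_R
  pi_Q = 1/4*pi_P + 7/12*pi_Q + 1/12*pi_R
  pi_R = 2/3*pi_P + 1/6*pi_Q + 1/4*pi_R
with normalization: pi_P + pi_Q + pi_R = 1.

Using the first 2 balance equations plus normalization, the linear system A*pi = b is:
  [-11/12, 1/4, 2/3] . pi = 0
  [1/4, -5/12, 1/12] . pi = 0
  [1, 1, 1] . pi = 1

Solving yields:
  pi_P = 43/124
  pi_Q = 35/124
  pi_R = 23/62

Verification (pi * P):
  43/124*1/12 + 35/124*1/4 + 23/62*2/3 = 43/124 = pi_P  (ok)
  43/124*1/4 + 35/124*7/12 + 23/62*1/12 = 35/124 = pi_Q  (ok)
  43/124*2/3 + 35/124*1/6 + 23/62*1/4 = 23/62 = pi_R  (ok)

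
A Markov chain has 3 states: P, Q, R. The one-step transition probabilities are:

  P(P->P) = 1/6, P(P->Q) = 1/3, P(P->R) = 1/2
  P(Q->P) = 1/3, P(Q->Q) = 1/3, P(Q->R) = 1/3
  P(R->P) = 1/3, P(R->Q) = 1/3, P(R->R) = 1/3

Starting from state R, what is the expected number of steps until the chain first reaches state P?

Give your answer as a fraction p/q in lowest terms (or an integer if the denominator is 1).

Answer: 3

Derivation:
Let h_i = expected steps to first reach P from state i.
Boundary: h_P = 0.
First-step equations for the other states:
  h_Q = 1 + 1/3*h_P + 1/3*h_Q + 1/3*h_R
  h_R = 1 + 1/3*h_P + 1/3*h_Q + 1/3*h_R

Substituting h_P = 0 and rearranging gives the linear system (I - Q) h = 1:
  [2/3, -1/3] . (h_Q, h_R) = 1
  [-1/3, 2/3] . (h_Q, h_R) = 1

Solving yields:
  h_Q = 3
  h_R = 3

Starting state is R, so the expected hitting time is h_R = 3.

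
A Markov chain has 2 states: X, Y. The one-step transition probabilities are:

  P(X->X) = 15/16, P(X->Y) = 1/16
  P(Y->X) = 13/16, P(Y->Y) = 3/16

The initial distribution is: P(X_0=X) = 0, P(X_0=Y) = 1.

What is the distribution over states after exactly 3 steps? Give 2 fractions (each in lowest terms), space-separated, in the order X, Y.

Answer: 949/1024 75/1024

Derivation:
Propagating the distribution step by step (d_{t+1} = d_t * P):
d_0 = (X=0, Y=1)
  d_1[X] = 0*15/16 + 1*13/16 = 13/16
  d_1[Y] = 0*1/16 + 1*3/16 = 3/16
d_1 = (X=13/16, Y=3/16)
  d_2[X] = 13/16*15/16 + 3/16*13/16 = 117/128
  d_2[Y] = 13/16*1/16 + 3/16*3/16 = 11/128
d_2 = (X=117/128, Y=11/128)
  d_3[X] = 117/128*15/16 + 11/128*13/16 = 949/1024
  d_3[Y] = 117/128*1/16 + 11/128*3/16 = 75/1024
d_3 = (X=949/1024, Y=75/1024)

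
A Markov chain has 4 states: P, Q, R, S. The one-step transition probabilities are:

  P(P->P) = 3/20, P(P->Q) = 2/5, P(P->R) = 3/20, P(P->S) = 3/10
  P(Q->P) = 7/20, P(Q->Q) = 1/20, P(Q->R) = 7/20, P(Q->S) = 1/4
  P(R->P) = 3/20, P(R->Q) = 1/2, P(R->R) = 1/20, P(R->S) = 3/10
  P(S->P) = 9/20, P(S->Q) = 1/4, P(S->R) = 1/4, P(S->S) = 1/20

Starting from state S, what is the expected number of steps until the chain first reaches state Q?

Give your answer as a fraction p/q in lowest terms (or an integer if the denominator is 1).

Let h_i = expected steps to first reach Q from state i.
Boundary: h_Q = 0.
First-step equations for the other states:
  h_P = 1 + 3/20*h_P + 2/5*h_Q + 3/20*h_R + 3/10*h_S
  h_R = 1 + 3/20*h_P + 1/2*h_Q + 1/20*h_R + 3/10*h_S
  h_S = 1 + 9/20*h_P + 1/4*h_Q + 1/4*h_R + 1/20*h_S

Substituting h_Q = 0 and rearranging gives the linear system (I - Q) h = 1:
  [17/20, -3/20, -3/10] . (h_P, h_R, h_S) = 1
  [-3/20, 19/20, -3/10] . (h_P, h_R, h_S) = 1
  [-9/20, -1/4, 19/20] . (h_P, h_R, h_S) = 1

Solving yields:
  h_P = 5500/2089
  h_R = 5000/2089
  h_S = 6120/2089

Starting state is S, so the expected hitting time is h_S = 6120/2089.

Answer: 6120/2089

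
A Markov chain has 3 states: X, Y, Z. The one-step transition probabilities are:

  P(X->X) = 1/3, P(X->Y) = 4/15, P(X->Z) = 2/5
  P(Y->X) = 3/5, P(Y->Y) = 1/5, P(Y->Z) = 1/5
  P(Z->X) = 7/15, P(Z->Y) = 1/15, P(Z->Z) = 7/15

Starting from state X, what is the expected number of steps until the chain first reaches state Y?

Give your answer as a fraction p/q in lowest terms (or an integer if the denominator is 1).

Answer: 105/19

Derivation:
Let h_i = expected steps to first reach Y from state i.
Boundary: h_Y = 0.
First-step equations for the other states:
  h_X = 1 + 1/3*h_X + 4/15*h_Y + 2/5*h_Z
  h_Z = 1 + 7/15*h_X + 1/15*h_Y + 7/15*h_Z

Substituting h_Y = 0 and rearranging gives the linear system (I - Q) h = 1:
  [2/3, -2/5] . (h_X, h_Z) = 1
  [-7/15, 8/15] . (h_X, h_Z) = 1

Solving yields:
  h_X = 105/19
  h_Z = 255/38

Starting state is X, so the expected hitting time is h_X = 105/19.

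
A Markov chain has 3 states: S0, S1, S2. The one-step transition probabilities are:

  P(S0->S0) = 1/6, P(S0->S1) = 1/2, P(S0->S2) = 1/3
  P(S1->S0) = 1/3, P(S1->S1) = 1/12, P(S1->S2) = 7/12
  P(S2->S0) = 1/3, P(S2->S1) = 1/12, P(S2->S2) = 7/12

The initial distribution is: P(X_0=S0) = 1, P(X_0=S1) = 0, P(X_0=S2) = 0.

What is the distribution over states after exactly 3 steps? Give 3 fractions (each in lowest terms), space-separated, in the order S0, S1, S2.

Propagating the distribution step by step (d_{t+1} = d_t * P):
d_0 = (S0=1, S1=0, S2=0)
  d_1[S0] = 1*1/6 + 0*1/3 + 0*1/3 = 1/6
  d_1[S1] = 1*1/2 + 0*1/12 + 0*1/12 = 1/2
  d_1[S2] = 1*1/3 + 0*7/12 + 0*7/12 = 1/3
d_1 = (S0=1/6, S1=1/2, S2=1/3)
  d_2[S0] = 1/6*1/6 + 1/2*1/3 + 1/3*1/3 = 11/36
  d_2[S1] = 1/6*1/2 + 1/2*1/12 + 1/3*1/12 = 11/72
  d_2[S2] = 1/6*1/3 + 1/2*7/12 + 1/3*7/12 = 13/24
d_2 = (S0=11/36, S1=11/72, S2=13/24)
  d_3[S0] = 11/36*1/6 + 11/72*1/3 + 13/24*1/3 = 61/216
  d_3[S1] = 11/36*1/2 + 11/72*1/12 + 13/24*1/12 = 91/432
  d_3[S2] = 11/36*1/3 + 11/72*7/12 + 13/24*7/12 = 73/144
d_3 = (S0=61/216, S1=91/432, S2=73/144)

Answer: 61/216 91/432 73/144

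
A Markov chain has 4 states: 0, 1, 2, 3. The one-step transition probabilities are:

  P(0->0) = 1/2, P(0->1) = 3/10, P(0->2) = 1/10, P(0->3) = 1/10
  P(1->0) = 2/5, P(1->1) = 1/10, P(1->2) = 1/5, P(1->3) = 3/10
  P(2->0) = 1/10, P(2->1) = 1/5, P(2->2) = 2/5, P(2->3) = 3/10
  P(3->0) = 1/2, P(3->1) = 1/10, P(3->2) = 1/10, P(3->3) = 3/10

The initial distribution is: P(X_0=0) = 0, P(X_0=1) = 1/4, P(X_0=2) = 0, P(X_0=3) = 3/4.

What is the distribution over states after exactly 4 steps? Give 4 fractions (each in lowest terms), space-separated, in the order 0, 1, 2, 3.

Answer: 16549/40000 4011/20000 6791/40000 4319/20000

Derivation:
Propagating the distribution step by step (d_{t+1} = d_t * P):
d_0 = (0=0, 1=1/4, 2=0, 3=3/4)
  d_1[0] = 0*1/2 + 1/4*2/5 + 0*1/10 + 3/4*1/2 = 19/40
  d_1[1] = 0*3/10 + 1/4*1/10 + 0*1/5 + 3/4*1/10 = 1/10
  d_1[2] = 0*1/10 + 1/4*1/5 + 0*2/5 + 3/4*1/10 = 1/8
  d_1[3] = 0*1/10 + 1/4*3/10 + 0*3/10 + 3/4*3/10 = 3/10
d_1 = (0=19/40, 1=1/10, 2=1/8, 3=3/10)
  d_2[0] = 19/40*1/2 + 1/10*2/5 + 1/8*1/10 + 3/10*1/2 = 11/25
  d_2[1] = 19/40*3/10 + 1/10*1/10 + 1/8*1/5 + 3/10*1/10 = 83/400
  d_2[2] = 19/40*1/10 + 1/10*1/5 + 1/8*2/5 + 3/10*1/10 = 59/400
  d_2[3] = 19/40*1/10 + 1/10*3/10 + 1/8*3/10 + 3/10*3/10 = 41/200
d_2 = (0=11/25, 1=83/400, 2=59/400, 3=41/200)
  d_3[0] = 11/25*1/2 + 83/400*2/5 + 59/400*1/10 + 41/200*1/2 = 1681/4000
  d_3[1] = 11/25*3/10 + 83/400*1/10 + 59/400*1/5 + 41/200*1/10 = 811/4000
  d_3[2] = 11/25*1/10 + 83/400*1/5 + 59/400*2/5 + 41/200*1/10 = 33/200
  d_3[3] = 11/25*1/10 + 83/400*3/10 + 59/400*3/10 + 41/200*3/10 = 53/250
d_3 = (0=1681/4000, 1=811/4000, 2=33/200, 3=53/250)
  d_4[0] = 1681/4000*1/2 + 811/4000*2/5 + 33/200*1/10 + 53/250*1/2 = 16549/40000
  d_4[1] = 1681/4000*3/10 + 811/4000*1/10 + 33/200*1/5 + 53/250*1/10 = 4011/20000
  d_4[2] = 1681/4000*1/10 + 811/4000*1/5 + 33/200*2/5 + 53/250*1/10 = 6791/40000
  d_4[3] = 1681/4000*1/10 + 811/4000*3/10 + 33/200*3/10 + 53/250*3/10 = 4319/20000
d_4 = (0=16549/40000, 1=4011/20000, 2=6791/40000, 3=4319/20000)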